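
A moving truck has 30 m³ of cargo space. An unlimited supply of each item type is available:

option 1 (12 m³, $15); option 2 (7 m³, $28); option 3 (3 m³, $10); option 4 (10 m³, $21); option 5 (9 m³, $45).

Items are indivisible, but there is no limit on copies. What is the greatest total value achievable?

$145

Best value-per-unit is option 5 at 45/9; filling with it alone gives 3×45 = 135.
Optimal mix: 1×option 3 + 3×option 5 → volume 30, value 145.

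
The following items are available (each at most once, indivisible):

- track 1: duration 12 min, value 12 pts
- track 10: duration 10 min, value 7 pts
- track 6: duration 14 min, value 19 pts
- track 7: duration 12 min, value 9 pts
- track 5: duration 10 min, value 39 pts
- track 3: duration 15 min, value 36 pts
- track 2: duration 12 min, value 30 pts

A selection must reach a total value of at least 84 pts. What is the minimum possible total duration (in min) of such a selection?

Subsets with value ≥ 84, sorted by total duration:
- track 6+track 5+track 2: duration 36, value 88
- track 5+track 3+track 2: duration 37, value 105
- track 1+track 5+track 3: duration 37, value 87
Minimum duration: 36 min.

36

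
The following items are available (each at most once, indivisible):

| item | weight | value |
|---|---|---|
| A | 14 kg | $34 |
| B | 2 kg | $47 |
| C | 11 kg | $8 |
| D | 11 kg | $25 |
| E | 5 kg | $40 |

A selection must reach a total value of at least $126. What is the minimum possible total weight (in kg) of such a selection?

32

Subsets with value ≥ 126, sorted by total weight:
- A+B+D+E: weight 32, value 146
- A+B+C+E: weight 32, value 129
Minimum weight: 32 kg.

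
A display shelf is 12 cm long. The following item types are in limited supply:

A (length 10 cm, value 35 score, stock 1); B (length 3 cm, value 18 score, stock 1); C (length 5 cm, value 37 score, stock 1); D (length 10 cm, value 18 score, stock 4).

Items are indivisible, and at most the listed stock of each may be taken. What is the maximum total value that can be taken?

55 score

Best selections within length 12 and stock limits:
- 1×B + 1×C: length 8, value 55
- 1×C: length 5, value 37
- 1×A: length 10, value 35
- 1×B: length 3, value 18
Best: 55 score.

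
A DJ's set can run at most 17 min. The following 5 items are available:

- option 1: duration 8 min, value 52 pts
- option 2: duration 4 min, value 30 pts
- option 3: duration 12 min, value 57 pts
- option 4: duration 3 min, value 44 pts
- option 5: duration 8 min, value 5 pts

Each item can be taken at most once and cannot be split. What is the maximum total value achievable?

126 pts

Check high-value combinations within 17 min:
- option 1+option 2+option 4: duration 8+4+3=15, value 52+30+44=126
- option 3+option 4: duration 12+3=15, value 57+44=101
- option 1+option 4: duration 8+3=11, value 52+44=96
Best: 126 pts.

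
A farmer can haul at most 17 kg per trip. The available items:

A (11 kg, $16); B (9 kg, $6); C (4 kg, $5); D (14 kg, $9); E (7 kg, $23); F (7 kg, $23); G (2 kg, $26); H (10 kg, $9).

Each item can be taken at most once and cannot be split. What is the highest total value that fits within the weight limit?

$72

Check high-value combinations within 17 kg:
- E+F+G: weight 7+7+2=16, value 23+23+26=72
- C+E+G: weight 4+7+2=13, value 5+23+26=54
- C+F+G: weight 4+7+2=13, value 5+23+26=54
- E+G: weight 7+2=9, value 23+26=49
- F+G: weight 7+2=9, value 23+26=49
Best: $72.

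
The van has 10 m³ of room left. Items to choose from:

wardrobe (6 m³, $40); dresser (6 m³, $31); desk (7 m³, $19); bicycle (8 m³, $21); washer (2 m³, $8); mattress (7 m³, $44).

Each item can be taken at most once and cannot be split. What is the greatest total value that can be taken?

$52

This is a 0/1 knapsack; check combinations near the capacity.
- washer+mattress: volume 2+7=9, value 8+44=52
- wardrobe+washer: volume 6+2=8, value 40+8=48
- mattress: volume 7, value 44
Best: $52.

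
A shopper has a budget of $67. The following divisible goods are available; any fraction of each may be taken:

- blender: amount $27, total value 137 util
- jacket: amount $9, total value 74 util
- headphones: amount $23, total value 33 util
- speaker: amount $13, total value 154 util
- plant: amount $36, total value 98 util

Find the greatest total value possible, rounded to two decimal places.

414.00

Take in order of value per unit:
- speaker (154/13 per unit): all 13 → value 154, running total 154.00
- jacket (74/9 per unit): all 9 → value 74, running total 228.00
- blender (137/27 per unit): all 27 → value 137, running total 365.00
- plant (98/36 per unit): 18 of 36 → value 18×98/36 = 49.0000, running total 414.00
Total 414.00.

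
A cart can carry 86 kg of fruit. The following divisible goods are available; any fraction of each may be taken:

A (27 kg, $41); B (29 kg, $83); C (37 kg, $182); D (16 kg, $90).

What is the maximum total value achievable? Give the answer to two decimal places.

361.07

Take in order of value per unit:
- D (90/16 per unit): all 16 → value 90, running total 90.00
- C (182/37 per unit): all 37 → value 182, running total 272.00
- B (83/29 per unit): all 29 → value 83, running total 355.00
- A (41/27 per unit): 4 of 27 → value 4×41/27 = 6.0741, running total 361.07
Total 361.07.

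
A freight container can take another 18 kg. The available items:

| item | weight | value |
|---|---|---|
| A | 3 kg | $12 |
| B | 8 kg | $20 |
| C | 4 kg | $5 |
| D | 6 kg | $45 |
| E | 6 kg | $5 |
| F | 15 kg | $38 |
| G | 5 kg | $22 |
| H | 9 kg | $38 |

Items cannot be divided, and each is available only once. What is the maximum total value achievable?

$95

Check high-value combinations within 18 kg:
- A+D+H: weight 3+6+9=18, value 12+45+38=95
- A+C+D+G: weight 3+4+6+5=18, value 12+5+45+22=84
- D+H: weight 6+9=15, value 45+38=83
- A+D+G: weight 3+6+5=14, value 12+45+22=79
- A+B+D: weight 3+8+6=17, value 12+20+45=77
Best: $95.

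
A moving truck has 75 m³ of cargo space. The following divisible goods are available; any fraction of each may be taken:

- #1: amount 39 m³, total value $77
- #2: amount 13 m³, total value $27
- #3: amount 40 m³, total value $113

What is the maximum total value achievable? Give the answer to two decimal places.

Take in order of value per unit:
- #3 (113/40 per unit): all 40 → value 113, running total 113.00
- #2 (27/13 per unit): all 13 → value 27, running total 140.00
- #1 (77/39 per unit): 22 of 39 → value 22×77/39 = 43.4359, running total 183.44
Total 183.44.

183.44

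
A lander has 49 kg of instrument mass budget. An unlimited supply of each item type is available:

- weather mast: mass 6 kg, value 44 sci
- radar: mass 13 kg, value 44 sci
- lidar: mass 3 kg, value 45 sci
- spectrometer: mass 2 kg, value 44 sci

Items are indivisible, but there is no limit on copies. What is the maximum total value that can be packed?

1057 sci

Best value-per-unit is spectrometer at 44/2; filling with it alone gives 24×44 = 1056.
Optimal mix: 1×lidar + 23×spectrometer → mass 49, value 1057.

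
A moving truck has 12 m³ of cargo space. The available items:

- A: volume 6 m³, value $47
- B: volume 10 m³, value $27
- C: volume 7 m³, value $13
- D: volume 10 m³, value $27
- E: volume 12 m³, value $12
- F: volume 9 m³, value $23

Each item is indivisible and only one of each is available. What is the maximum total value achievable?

Check high-value combinations within 12 m³:
- A: volume 6, value 47
- B: volume 10, value 27
- D: volume 10, value 27
- F: volume 9, value 23
- C: volume 7, value 13
Best: $47.

$47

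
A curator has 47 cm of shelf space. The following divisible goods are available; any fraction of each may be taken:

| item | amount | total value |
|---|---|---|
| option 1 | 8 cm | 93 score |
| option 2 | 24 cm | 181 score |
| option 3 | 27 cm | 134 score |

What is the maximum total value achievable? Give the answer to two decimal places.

Take in order of value per unit:
- option 1 (93/8 per unit): all 8 → value 93, running total 93.00
- option 2 (181/24 per unit): all 24 → value 181, running total 274.00
- option 3 (134/27 per unit): 15 of 27 → value 15×134/27 = 74.4444, running total 348.44
Total 348.44.

348.44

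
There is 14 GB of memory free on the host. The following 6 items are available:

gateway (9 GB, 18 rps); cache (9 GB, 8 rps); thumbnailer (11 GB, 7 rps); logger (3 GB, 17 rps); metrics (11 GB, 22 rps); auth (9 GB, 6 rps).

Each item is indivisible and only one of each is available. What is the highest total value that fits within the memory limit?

39 rps

This is a 0/1 knapsack; check combinations near the capacity.
- logger+metrics: memory 3+11=14, value 17+22=39
- gateway+logger: memory 9+3=12, value 18+17=35
- cache+logger: memory 9+3=12, value 8+17=25
- thumbnailer+logger: memory 11+3=14, value 7+17=24
- logger+auth: memory 3+9=12, value 17+6=23
Best: 39 rps.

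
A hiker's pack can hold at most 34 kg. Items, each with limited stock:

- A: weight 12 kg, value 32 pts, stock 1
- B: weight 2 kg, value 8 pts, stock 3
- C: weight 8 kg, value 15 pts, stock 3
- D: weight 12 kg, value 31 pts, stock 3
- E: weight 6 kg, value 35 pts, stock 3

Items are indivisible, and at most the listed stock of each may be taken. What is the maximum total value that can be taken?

Best selections within weight 34 and stock limits:
- 1×A + 2×B + 3×E: weight 34, value 153
- 2×B + 1×D + 3×E: weight 34, value 152
- 1×A + 1×B + 3×E: weight 32, value 145
Best: 153 pts.

153 pts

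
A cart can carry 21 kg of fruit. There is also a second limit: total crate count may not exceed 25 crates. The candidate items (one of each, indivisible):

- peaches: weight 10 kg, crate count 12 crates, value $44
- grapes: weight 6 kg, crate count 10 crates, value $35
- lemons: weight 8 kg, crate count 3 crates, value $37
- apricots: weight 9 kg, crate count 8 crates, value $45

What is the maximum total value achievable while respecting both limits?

$89

Feasible sets respecting both limits:
- peaches+apricots: weight 19, crate count 20, value 89
- lemons+apricots: weight 17, crate count 11, value 82
- peaches+lemons: weight 18, crate count 15, value 81
- grapes+apricots: weight 15, crate count 18, value 80
Best: $89.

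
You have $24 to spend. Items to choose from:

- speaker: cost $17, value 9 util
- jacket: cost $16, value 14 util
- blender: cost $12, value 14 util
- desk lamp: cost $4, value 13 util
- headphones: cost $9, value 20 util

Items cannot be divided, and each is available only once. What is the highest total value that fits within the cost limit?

34 util

Check high-value combinations within $24:
- blender+headphones: cost 12+9=21, value 14+20=34
- desk lamp+headphones: cost 4+9=13, value 13+20=33
- blender+desk lamp: cost 12+4=16, value 14+13=27
- jacket+desk lamp: cost 16+4=20, value 14+13=27
- speaker+desk lamp: cost 17+4=21, value 9+13=22
Best: 34 util.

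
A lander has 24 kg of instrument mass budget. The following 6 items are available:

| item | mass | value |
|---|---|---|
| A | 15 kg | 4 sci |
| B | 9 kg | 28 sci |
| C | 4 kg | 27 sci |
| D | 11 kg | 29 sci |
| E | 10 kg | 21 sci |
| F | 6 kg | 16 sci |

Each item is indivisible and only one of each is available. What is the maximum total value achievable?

84 sci

Check high-value combinations within 24 kg:
- B+C+D: mass 9+4+11=24, value 28+27+29=84
- B+C+E: mass 9+4+10=23, value 28+27+21=76
- C+D+F: mass 4+11+6=21, value 27+29+16=72
- B+C+F: mass 9+4+6=19, value 28+27+16=71
Best: 84 sci.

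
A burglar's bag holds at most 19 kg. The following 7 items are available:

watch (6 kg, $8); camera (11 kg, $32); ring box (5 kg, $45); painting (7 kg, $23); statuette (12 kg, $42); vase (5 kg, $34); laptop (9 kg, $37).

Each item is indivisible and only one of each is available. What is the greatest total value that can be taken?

$116

Check high-value combinations within 19 kg:
- ring box+vase+laptop: weight 5+5+9=19, value 45+34+37=116
- ring box+painting+vase: weight 5+7+5=17, value 45+23+34=102
- watch+ring box+vase: weight 6+5+5=16, value 8+45+34=87
- ring box+statuette: weight 5+12=17, value 45+42=87
- ring box+laptop: weight 5+9=14, value 45+37=82
Best: $116.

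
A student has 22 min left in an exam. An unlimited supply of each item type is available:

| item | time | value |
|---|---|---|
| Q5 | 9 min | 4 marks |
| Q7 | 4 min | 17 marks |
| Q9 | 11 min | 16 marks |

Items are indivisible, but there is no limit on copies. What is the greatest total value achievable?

Best value-per-unit is Q7 at 17/4, and filling with it alone uses time 5×4=20. No mix of the others beats 5×17 = 85.

85 marks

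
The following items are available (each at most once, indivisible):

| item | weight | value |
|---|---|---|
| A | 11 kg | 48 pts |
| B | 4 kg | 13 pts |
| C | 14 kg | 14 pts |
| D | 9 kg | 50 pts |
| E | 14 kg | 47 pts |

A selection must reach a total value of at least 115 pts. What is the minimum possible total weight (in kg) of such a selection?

Subsets with value ≥ 115, sorted by total weight:
- A+D+E: weight 34, value 145
- A+B+D+E: weight 38, value 158
- A+B+C+D: weight 38, value 125
- B+C+D+E: weight 41, value 124
Minimum weight: 34 kg.

34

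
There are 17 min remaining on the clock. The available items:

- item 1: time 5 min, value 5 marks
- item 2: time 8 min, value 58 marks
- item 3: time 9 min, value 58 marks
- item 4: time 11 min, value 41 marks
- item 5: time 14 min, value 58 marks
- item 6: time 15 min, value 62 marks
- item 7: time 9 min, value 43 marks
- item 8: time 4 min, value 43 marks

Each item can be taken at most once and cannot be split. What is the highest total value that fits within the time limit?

This is a 0/1 knapsack; check combinations near the capacity.
- item 2+item 3: time 8+9=17, value 58+58=116
- item 1+item 2+item 8: time 5+8+4=17, value 5+58+43=106
- item 2+item 8: time 8+4=12, value 58+43=101
Best: 116 marks.

116 marks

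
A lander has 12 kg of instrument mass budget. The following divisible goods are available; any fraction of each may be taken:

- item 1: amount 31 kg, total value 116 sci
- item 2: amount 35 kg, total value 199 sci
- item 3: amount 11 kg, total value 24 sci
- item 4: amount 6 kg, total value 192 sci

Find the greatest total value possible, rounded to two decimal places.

226.11

Take in order of value per unit:
- item 4 (192/6 per unit): all 6 → value 192, running total 192.00
- item 2 (199/35 per unit): 6 of 35 → value 6×199/35 = 34.1143, running total 226.11
Total 226.11.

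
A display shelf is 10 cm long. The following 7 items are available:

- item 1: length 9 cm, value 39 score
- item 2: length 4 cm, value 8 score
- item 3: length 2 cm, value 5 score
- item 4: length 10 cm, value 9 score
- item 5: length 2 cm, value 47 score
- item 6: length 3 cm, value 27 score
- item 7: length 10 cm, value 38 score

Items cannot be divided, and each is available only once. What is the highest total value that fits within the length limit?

Check high-value combinations within 10 cm:
- item 2+item 5+item 6: length 4+2+3=9, value 8+47+27=82
- item 3+item 5+item 6: length 2+2+3=7, value 5+47+27=79
- item 5+item 6: length 2+3=5, value 47+27=74
Best: 82 score.

82 score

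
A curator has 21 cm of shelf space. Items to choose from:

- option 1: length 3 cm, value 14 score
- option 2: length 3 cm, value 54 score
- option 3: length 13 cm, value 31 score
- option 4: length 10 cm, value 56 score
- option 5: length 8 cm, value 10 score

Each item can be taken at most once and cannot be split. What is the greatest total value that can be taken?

Check high-value combinations within 21 cm:
- option 1+option 2+option 4: length 3+3+10=16, value 14+54+56=124
- option 2+option 4+option 5: length 3+10+8=21, value 54+56+10=120
- option 2+option 4: length 3+10=13, value 54+56=110
- option 1+option 2+option 3: length 3+3+13=19, value 14+54+31=99
- option 2+option 3: length 3+13=16, value 54+31=85
Best: 124 score.

124 score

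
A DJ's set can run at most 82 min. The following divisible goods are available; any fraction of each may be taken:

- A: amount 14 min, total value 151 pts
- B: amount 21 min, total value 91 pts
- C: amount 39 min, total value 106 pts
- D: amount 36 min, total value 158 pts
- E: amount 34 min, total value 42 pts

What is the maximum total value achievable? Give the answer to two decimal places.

429.90

Take in order of value per unit:
- A (151/14 per unit): all 14 → value 151, running total 151.00
- D (158/36 per unit): all 36 → value 158, running total 309.00
- B (91/21 per unit): all 21 → value 91, running total 400.00
- C (106/39 per unit): 11 of 39 → value 11×106/39 = 29.8974, running total 429.90
Total 429.90.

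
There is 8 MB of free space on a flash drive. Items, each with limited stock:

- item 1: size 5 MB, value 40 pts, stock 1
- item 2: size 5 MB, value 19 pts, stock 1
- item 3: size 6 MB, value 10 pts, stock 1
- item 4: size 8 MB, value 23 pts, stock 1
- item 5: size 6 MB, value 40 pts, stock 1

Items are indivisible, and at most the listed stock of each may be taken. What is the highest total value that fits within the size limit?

40 pts

Top feasible selections:
- 1×item 1: size 5, value 40
- 1×item 5: size 6, value 40
- 1×item 4: size 8, value 23
- 1×item 2: size 5, value 19
Best: 40 pts.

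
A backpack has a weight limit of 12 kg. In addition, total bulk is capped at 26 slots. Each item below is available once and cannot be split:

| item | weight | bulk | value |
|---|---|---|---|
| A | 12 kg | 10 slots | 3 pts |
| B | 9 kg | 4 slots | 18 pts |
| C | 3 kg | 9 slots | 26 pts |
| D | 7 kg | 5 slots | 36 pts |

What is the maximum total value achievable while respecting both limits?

Feasible sets respecting both limits:
- C+D: weight 10, bulk 14, value 62
- B+C: weight 12, bulk 13, value 44
- D: weight 7, bulk 5, value 36
- C: weight 3, bulk 9, value 26
Best: 62 pts.

62 pts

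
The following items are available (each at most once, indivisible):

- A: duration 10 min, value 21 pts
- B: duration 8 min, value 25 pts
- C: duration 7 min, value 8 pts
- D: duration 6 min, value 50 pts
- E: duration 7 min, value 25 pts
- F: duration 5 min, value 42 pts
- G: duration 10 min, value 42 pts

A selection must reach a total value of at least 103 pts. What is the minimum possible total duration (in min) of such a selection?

Subsets with value ≥ 103, sorted by total duration:
- D+E+F: duration 18, value 117
- B+D+F: duration 19, value 117
Minimum duration: 18 min.

18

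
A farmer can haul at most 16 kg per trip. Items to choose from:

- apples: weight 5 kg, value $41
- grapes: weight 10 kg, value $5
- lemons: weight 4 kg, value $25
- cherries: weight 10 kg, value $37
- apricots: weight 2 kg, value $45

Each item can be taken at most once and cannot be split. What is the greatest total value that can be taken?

Check high-value combinations within 16 kg:
- apples+lemons+apricots: weight 5+4+2=11, value 41+25+45=111
- lemons+cherries+apricots: weight 4+10+2=16, value 25+37+45=107
- apples+apricots: weight 5+2=7, value 41+45=86
- cherries+apricots: weight 10+2=12, value 37+45=82
Best: $111.

$111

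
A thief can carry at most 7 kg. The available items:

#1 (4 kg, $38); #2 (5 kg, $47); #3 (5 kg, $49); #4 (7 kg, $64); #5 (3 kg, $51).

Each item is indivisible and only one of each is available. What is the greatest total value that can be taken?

Check high-value combinations within 7 kg:
- #1+#5: weight 4+3=7, value 38+51=89
- #4: weight 7, value 64
- #5: weight 3, value 51
Best: $89.

$89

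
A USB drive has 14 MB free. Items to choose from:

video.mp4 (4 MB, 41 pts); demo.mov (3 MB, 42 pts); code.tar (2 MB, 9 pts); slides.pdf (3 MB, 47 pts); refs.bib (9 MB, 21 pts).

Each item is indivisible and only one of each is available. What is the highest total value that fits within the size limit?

Check high-value combinations within 14 MB:
- video.mp4+demo.mov+code.tar+slides.pdf: size 4+3+2+3=12, value 41+42+9+47=139
- video.mp4+demo.mov+slides.pdf: size 4+3+3=10, value 41+42+47=130
- demo.mov+code.tar+slides.pdf: size 3+2+3=8, value 42+9+47=98
- video.mp4+code.tar+slides.pdf: size 4+2+3=9, value 41+9+47=97
- video.mp4+demo.mov+code.tar: size 4+3+2=9, value 41+42+9=92
Best: 139 pts.

139 pts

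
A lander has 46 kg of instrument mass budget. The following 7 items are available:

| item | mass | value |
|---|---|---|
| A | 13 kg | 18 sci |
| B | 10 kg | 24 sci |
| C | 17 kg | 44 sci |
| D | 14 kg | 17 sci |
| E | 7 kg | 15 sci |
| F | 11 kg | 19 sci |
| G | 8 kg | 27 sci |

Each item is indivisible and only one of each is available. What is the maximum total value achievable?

Check high-value combinations within 46 kg:
- B+C+F+G: mass 10+17+11+8=46, value 24+44+19+27=114
- B+C+E+G: mass 10+17+7+8=42, value 24+44+15+27=110
- C+E+F+G: mass 17+7+11+8=43, value 44+15+19+27=105
Best: 114 sci.

114 sci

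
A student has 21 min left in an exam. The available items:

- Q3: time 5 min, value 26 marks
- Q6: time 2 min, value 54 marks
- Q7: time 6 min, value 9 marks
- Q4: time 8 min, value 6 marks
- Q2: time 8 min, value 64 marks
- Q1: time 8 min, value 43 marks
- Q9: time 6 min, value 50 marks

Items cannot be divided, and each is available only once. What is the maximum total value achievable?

Check high-value combinations within 21 min:
- Q3+Q6+Q2+Q9: time 5+2+8+6=21, value 26+54+64+50=194
- Q3+Q6+Q1+Q9: time 5+2+8+6=21, value 26+54+43+50=173
- Q6+Q2+Q9: time 2+8+6=16, value 54+64+50=168
- Q6+Q2+Q1: time 2+8+8=18, value 54+64+43=161
Best: 194 marks.

194 marks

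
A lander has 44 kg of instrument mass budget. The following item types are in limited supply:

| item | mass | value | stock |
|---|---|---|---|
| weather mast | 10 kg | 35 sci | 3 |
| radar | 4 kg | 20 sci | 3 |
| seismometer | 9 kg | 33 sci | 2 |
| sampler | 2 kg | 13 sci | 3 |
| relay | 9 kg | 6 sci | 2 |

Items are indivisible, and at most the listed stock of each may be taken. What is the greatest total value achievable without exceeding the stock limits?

187 sci

Best selections within mass 44 and stock limits:
- 1×weather mast + 3×radar + 2×seismometer + 2×sampler: mass 44, value 187
- 3×weather mast + 2×radar + 3×sampler: mass 44, value 184
- 2×weather mast + 2×radar + 1×seismometer + 3×sampler: mass 43, value 182
- 1×weather mast + 2×radar + 2×seismometer + 3×sampler: mass 42, value 180
Best: 187 sci.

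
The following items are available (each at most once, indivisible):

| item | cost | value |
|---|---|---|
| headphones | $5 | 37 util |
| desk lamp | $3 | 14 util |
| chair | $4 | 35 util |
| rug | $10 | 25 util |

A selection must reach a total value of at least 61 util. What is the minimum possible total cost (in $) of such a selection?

9

Subsets with value ≥ 61, sorted by total cost:
- headphones+chair: cost 9, value 72
- headphones+desk lamp+chair: cost 12, value 86
Minimum cost: 9 $.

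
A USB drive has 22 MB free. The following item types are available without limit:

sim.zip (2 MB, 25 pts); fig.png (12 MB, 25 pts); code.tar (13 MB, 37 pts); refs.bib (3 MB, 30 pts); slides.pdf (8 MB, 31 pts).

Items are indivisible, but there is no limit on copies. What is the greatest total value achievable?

275 pts

Best value-per-unit is sim.zip at 25/2, and filling with it alone uses size 11×2=22. No mix of the others beats 11×25 = 275.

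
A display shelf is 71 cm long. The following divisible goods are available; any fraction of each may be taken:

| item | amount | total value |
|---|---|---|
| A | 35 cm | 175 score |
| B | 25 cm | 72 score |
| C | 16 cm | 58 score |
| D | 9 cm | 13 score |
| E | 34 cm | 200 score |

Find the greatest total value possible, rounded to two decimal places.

Take in order of value per unit:
- E (200/34 per unit): all 34 → value 200, running total 200.00
- A (175/35 per unit): all 35 → value 175, running total 375.00
- C (58/16 per unit): 2 of 16 → value 2×58/16 = 7.2500, running total 382.25
Total 382.25.

382.25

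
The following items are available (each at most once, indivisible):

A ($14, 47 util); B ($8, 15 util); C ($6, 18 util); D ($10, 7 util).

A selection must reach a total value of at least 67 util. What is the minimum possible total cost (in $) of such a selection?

Subsets with value ≥ 67, sorted by total cost:
- A+B+C: cost 28, value 80
- A+C+D: cost 30, value 72
Minimum cost: 28 $.

28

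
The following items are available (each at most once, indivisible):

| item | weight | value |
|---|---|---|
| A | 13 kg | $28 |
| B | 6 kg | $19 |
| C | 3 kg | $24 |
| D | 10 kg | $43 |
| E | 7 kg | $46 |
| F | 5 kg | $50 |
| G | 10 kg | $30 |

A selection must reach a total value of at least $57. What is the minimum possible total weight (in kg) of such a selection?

8

Subsets with value ≥ 57, sorted by total weight:
- C+F: weight 8, value 74
- C+E: weight 10, value 70
- B+F: weight 11, value 69
- E+F: weight 12, value 96
Minimum weight: 8 kg.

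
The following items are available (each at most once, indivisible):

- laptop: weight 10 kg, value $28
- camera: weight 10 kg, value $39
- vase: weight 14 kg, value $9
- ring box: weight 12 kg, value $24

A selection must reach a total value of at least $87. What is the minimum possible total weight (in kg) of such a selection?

32

Subsets with value ≥ 87, sorted by total weight:
- laptop+camera+ring box: weight 32, value 91
- laptop+camera+vase+ring box: weight 46, value 100
Minimum weight: 32 kg.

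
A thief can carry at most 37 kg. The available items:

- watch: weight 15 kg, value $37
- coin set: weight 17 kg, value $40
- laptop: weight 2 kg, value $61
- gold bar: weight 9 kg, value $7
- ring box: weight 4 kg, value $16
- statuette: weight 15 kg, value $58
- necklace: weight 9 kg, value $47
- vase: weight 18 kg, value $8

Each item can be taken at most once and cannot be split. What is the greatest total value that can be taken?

$182

This is a 0/1 knapsack; check combinations near the capacity.
- laptop+ring box+statuette+necklace: weight 2+4+15+9=30, value 61+16+58+47=182
- laptop+gold bar+statuette+necklace: weight 2+9+15+9=35, value 61+7+58+47=173
- watch+laptop+ring box+statuette: weight 15+2+4+15=36, value 37+61+16+58=172
- laptop+statuette+necklace: weight 2+15+9=26, value 61+58+47=166
- coin set+laptop+ring box+necklace: weight 17+2+4+9=32, value 40+61+16+47=164
Best: $182.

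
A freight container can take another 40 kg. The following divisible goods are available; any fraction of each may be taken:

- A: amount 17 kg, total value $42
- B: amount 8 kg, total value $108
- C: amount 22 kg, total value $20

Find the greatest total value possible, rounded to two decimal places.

Take in order of value per unit:
- B (108/8 per unit): all 8 → value 108, running total 108.00
- A (42/17 per unit): all 17 → value 42, running total 150.00
- C (20/22 per unit): 15 of 22 → value 15×20/22 = 13.6364, running total 163.64
Total 163.64.

163.64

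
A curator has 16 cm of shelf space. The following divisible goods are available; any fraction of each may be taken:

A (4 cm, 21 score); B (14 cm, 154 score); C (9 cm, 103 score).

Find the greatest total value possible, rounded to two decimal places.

180.00

Take in order of value per unit:
- C (103/9 per unit): all 9 → value 103, running total 103.00
- B (154/14 per unit): 7 of 14 → value 7×154/14 = 77.0000, running total 180.00
Total 180.00.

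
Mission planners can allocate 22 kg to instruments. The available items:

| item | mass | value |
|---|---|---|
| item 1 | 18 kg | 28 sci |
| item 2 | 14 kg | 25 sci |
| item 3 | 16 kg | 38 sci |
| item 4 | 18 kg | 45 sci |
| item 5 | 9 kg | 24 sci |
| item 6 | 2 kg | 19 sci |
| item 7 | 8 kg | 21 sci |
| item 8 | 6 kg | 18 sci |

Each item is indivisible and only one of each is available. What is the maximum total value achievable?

Check high-value combinations within 22 kg:
- item 5+item 6+item 7: mass 9+2+8=19, value 24+19+21=64
- item 4+item 6: mass 18+2=20, value 45+19=64
- item 2+item 6+item 8: mass 14+2+6=22, value 25+19+18=62
- item 5+item 6+item 8: mass 9+2+6=17, value 24+19+18=61
- item 6+item 7+item 8: mass 2+8+6=16, value 19+21+18=58
Best: 64 sci.

64 sci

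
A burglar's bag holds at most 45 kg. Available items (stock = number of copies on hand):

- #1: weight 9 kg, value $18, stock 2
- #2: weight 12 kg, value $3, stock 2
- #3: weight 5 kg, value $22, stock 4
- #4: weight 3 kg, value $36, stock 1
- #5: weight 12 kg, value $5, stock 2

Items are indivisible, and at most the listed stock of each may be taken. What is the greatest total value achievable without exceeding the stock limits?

$160

Best selections within weight 45 and stock limits:
- 2×#1 + 4×#3 + 1×#4: weight 41, value 160
- 1×#1 + 4×#3 + 1×#4 + 1×#5: weight 44, value 147
- 1×#1 + 1×#2 + 4×#3 + 1×#4: weight 44, value 145
- 1×#1 + 4×#3 + 1×#4: weight 32, value 142
Best: $160.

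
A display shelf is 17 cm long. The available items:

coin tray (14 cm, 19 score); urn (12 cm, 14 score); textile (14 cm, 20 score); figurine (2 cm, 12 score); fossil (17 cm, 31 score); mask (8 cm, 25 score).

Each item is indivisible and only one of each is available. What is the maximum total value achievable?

37 score

Check high-value combinations within 17 cm:
- figurine+mask: length 2+8=10, value 12+25=37
- textile+figurine: length 14+2=16, value 20+12=32
- coin tray+figurine: length 14+2=16, value 19+12=31
Best: 37 score.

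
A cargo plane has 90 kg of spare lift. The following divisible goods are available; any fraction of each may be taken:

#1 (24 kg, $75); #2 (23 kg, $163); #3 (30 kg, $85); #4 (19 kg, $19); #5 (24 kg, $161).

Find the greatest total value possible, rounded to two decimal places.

Take in order of value per unit:
- #2 (163/23 per unit): all 23 → value 163, running total 163.00
- #5 (161/24 per unit): all 24 → value 161, running total 324.00
- #1 (75/24 per unit): all 24 → value 75, running total 399.00
- #3 (85/30 per unit): 19 of 30 → value 19×85/30 = 53.8333, running total 452.83
Total 452.83.

452.83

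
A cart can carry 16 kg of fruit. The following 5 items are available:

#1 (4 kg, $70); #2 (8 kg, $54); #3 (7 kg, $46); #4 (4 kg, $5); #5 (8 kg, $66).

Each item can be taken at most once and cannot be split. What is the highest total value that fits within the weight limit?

$141

Check high-value combinations within 16 kg:
- #1+#4+#5: weight 4+4+8=16, value 70+5+66=141
- #1+#5: weight 4+8=12, value 70+66=136
- #1+#2+#4: weight 4+8+4=16, value 70+54+5=129
- #1+#2: weight 4+8=12, value 70+54=124
- #1+#3+#4: weight 4+7+4=15, value 70+46+5=121
Best: $141.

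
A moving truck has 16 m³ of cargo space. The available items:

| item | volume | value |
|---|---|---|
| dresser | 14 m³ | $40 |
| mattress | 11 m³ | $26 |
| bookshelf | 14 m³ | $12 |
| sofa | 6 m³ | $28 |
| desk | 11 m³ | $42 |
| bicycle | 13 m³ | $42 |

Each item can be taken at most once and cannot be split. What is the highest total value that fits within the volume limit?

Check high-value combinations within 16 m³:
- desk: volume 11, value 42
- bicycle: volume 13, value 42
- dresser: volume 14, value 40
- sofa: volume 6, value 28
- mattress: volume 11, value 26
Best: $42.

$42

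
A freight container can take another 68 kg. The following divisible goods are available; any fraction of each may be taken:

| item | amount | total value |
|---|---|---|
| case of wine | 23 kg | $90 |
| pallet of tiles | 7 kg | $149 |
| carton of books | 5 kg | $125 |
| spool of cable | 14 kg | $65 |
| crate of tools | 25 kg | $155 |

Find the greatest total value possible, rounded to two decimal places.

560.52

Take in order of value per unit:
- carton of books (125/5 per unit): all 5 → value 125, running total 125.00
- pallet of tiles (149/7 per unit): all 7 → value 149, running total 274.00
- crate of tools (155/25 per unit): all 25 → value 155, running total 429.00
- spool of cable (65/14 per unit): all 14 → value 65, running total 494.00
- case of wine (90/23 per unit): 17 of 23 → value 17×90/23 = 66.5217, running total 560.52
Total 560.52.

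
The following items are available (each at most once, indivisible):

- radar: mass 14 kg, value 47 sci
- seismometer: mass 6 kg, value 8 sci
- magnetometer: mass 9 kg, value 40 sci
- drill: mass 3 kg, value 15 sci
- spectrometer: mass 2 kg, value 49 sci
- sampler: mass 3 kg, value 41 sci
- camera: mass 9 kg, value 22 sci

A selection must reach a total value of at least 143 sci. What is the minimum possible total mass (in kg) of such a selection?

Subsets with value ≥ 143, sorted by total mass:
- magnetometer+drill+spectrometer+sampler: mass 17, value 145
- radar+drill+spectrometer+sampler: mass 22, value 152
Minimum mass: 17 kg.

17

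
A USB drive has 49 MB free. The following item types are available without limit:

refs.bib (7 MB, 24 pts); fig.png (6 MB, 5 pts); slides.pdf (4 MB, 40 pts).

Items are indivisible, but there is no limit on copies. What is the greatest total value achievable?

Best value-per-unit is slides.pdf at 40/4, and filling with it alone uses size 12×4=48. No mix of the others beats 12×40 = 480.

480 pts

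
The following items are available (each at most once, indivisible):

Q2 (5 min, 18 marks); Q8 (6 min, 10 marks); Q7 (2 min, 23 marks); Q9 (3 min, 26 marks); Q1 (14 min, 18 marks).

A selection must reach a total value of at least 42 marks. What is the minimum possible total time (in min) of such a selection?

5

Subsets with value ≥ 42, sorted by total time:
- Q7+Q9: time 5, value 49
- Q2+Q9: time 8, value 44
Minimum time: 5 min.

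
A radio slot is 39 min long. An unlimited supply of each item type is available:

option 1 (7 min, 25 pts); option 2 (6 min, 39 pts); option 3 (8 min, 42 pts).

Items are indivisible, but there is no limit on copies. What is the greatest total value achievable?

Best value-per-unit is option 2 at 39/6; filling with it alone gives 6×39 = 234.
Optimal mix: 5×option 2 + 1×option 3 → duration 38, value 237.

237 pts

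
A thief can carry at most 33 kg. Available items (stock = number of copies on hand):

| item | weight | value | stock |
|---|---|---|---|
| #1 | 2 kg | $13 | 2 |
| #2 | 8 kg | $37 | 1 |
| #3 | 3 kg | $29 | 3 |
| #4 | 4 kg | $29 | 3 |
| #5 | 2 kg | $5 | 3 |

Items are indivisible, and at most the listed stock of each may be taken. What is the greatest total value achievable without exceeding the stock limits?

$237

Top feasible selections:
- 2×#1 + 1×#2 + 3×#3 + 3×#4: weight 33, value 237
- 1×#1 + 1×#2 + 3×#3 + 3×#4 + 1×#5: weight 33, value 229
- 1×#1 + 1×#2 + 3×#3 + 3×#4: weight 31, value 224
- 1×#2 + 3×#3 + 3×#4 + 2×#5: weight 33, value 221
Best: $237.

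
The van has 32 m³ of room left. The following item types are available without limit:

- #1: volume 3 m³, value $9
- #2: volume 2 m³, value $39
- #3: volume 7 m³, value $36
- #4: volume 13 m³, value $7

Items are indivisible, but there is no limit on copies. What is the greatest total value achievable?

$624

Best value-per-unit is #2 at 39/2, and filling with it alone uses volume 16×2=32. No mix of the others beats 16×39 = 624.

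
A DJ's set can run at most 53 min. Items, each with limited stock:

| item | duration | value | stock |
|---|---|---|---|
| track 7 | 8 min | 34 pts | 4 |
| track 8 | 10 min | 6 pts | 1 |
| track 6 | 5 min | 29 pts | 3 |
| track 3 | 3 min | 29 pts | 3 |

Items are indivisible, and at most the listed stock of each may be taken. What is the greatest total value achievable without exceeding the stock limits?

Top feasible selections:
- 4×track 7 + 2×track 6 + 3×track 3: duration 51, value 281
- 4×track 7 + 3×track 6 + 2×track 3: duration 53, value 281
- 3×track 7 + 3×track 6 + 3×track 3: duration 48, value 276
- 3×track 7 + 1×track 8 + 2×track 6 + 3×track 3: duration 53, value 253
Best: 281 pts.

281 pts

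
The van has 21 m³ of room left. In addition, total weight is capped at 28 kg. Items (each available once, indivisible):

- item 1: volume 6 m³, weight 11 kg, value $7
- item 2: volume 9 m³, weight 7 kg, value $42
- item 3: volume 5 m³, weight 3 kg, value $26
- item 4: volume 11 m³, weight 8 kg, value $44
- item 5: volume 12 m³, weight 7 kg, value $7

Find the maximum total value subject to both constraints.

Feasible sets respecting both limits:
- item 2+item 4: volume 20, weight 15, value 86
- item 1+item 2+item 3: volume 20, weight 21, value 75
- item 3+item 4: volume 16, weight 11, value 70
Best: $86.

$86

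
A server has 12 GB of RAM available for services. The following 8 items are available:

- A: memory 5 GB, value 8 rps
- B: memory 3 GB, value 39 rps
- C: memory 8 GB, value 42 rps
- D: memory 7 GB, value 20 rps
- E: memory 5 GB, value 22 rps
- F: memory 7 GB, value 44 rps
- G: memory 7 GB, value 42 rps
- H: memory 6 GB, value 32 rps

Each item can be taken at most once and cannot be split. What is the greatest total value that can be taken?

Check high-value combinations within 12 GB:
- B+F: memory 3+7=10, value 39+44=83
- B+G: memory 3+7=10, value 39+42=81
- B+C: memory 3+8=11, value 39+42=81
Best: 83 rps.

83 rps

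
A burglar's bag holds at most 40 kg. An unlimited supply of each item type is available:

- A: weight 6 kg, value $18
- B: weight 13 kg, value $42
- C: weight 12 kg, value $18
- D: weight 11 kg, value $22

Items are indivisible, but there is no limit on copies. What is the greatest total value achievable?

Best value-per-unit is B at 42/13, and filling with it alone uses weight 3×13=39. No mix of the others beats 3×42 = 126.

$126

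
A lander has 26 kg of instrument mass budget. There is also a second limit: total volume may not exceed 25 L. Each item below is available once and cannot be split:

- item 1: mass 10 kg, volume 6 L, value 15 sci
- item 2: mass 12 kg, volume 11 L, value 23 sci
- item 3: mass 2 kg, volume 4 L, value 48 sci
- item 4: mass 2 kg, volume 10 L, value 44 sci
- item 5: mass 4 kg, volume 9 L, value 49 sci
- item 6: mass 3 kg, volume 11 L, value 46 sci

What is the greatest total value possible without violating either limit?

Feasible sets respecting both limits:
- item 3+item 5+item 6: mass 9, volume 24, value 143
- item 3+item 4+item 5: mass 8, volume 23, value 141
- item 3+item 4+item 6: mass 7, volume 25, value 138
- item 2+item 3+item 5: mass 18, volume 24, value 120
Best: 143 sci.

143 sci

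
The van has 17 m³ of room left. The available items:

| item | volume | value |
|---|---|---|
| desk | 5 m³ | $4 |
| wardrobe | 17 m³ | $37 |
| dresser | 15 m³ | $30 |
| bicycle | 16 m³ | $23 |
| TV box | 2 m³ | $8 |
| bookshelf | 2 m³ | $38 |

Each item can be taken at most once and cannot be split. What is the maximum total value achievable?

$68

This is a 0/1 knapsack; check combinations near the capacity.
- dresser+bookshelf: volume 15+2=17, value 30+38=68
- desk+TV box+bookshelf: volume 5+2+2=9, value 4+8+38=50
- TV box+bookshelf: volume 2+2=4, value 8+38=46
Best: $68.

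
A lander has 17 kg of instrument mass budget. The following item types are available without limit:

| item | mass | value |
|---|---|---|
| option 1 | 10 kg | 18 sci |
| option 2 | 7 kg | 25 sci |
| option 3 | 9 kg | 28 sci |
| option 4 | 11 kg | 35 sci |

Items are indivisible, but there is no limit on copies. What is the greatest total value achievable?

53 sci

Best value-per-unit is option 2 at 25/7; filling with it alone gives 2×25 = 50.
Optimal mix: 1×option 2 + 1×option 3 → mass 16, value 53.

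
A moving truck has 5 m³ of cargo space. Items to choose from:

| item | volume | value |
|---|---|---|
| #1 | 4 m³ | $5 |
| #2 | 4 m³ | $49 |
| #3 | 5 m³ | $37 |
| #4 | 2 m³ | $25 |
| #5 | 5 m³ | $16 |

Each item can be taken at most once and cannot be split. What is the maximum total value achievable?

This is a 0/1 knapsack; check combinations near the capacity.
- #2: volume 4, value 49
- #3: volume 5, value 37
- #4: volume 2, value 25
- #5: volume 5, value 16
Best: $49.

$49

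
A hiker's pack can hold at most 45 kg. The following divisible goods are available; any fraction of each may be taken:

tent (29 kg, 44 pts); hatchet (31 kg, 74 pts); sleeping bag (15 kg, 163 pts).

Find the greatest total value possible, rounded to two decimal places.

234.61

Take in order of value per unit:
- sleeping bag (163/15 per unit): all 15 → value 163, running total 163.00
- hatchet (74/31 per unit): 30 of 31 → value 30×74/31 = 71.6129, running total 234.61
Total 234.61.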